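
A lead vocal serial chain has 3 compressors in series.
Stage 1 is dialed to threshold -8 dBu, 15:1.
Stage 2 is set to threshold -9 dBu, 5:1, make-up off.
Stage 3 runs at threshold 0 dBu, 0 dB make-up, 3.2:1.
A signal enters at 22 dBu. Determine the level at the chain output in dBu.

-8.4 dBu

Stage 1: 30 dB above -8 dBu, reduced 15:1 to 2 dB above → -6 dBu.
Stage 2: 3 dB above -9 dBu, reduced 5:1 to 0.6 dB above → -8.4 dBu.
Stage 3: below threshold (-8.4 ≤ 0); passes unchanged; output -8.4 dBu.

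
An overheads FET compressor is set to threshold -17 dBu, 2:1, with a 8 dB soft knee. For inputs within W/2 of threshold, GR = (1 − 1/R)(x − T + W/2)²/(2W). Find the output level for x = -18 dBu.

-18.28125 dBu

x − T + W/2 = -18 − (-17) + 4 = 3.
GR = (1 − 1/2) × 3² / 16 = 0.5 × 9 / 16 = 0.28125 dB.
Output = -18 − 0.28125 = -18.28125 dBu.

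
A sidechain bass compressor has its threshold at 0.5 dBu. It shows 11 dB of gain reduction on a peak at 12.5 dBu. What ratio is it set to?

12:1

Input overshoot = 12.5 − 0.5 = 12 dB.
Output overshoot = 12 − 11 = 1 dB.
Ratio = input overshoot / output overshoot = 12 / 1 = 12.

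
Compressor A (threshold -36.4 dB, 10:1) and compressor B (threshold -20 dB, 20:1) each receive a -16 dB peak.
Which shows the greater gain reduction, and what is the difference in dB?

A, by 14.56 dB

A: 20.4 dB over, compressed to 2.04 dB over, so 18.36 dB of GR.
B: 4 dB over, compressed to 0.2 dB over, so 3.8 dB of GR.
Difference: 14.56 dB in favour of A.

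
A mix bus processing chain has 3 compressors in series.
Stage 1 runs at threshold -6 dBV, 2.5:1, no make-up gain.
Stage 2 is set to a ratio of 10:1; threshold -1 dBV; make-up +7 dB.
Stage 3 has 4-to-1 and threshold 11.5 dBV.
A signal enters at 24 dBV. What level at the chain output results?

Stage 1: overshoot 30 dB → 30/2.5 = 12 dB → 6 dBV.
Stage 2: 7 dB above -1 dBV, reduced 10:1 to 0.7 dB above → -0.3 dBV; +7 dB make-up → 6.7 dBV.
Stage 3: 6.7 dBV ≤ 11.5 dBV, so stage 3 doesn't engage; output 6.7 dBV.

6.7 dBV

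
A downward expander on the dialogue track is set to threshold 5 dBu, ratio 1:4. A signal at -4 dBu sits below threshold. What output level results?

-31 dBu

Below threshold, a 1:4 expander applies gain = (4−1)×(T − x) of attenuation.
(4−1) × 9 = 27 dB, so output = -4 − 27 = -31 dBu.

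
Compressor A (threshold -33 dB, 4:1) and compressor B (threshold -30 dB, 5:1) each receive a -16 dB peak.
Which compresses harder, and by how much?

A: overshoot 17 dB → output overshoot 4.25 dB → GR 12.75 dB.
B: overshoot 14 dB → output overshoot 2.8 dB → GR 11.2 dB.
A applies 1.55 dB more gain reduction.

A, by 1.55 dB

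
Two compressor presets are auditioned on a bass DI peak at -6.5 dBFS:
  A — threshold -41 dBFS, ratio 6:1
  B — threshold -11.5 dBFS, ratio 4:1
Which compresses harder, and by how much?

A, by 25 dB

A: 34.5 dB over, compressed to 5.75 dB over, so 28.75 dB of GR.
B: 5 dB over, compressed to 1.25 dB over, so 3.75 dB of GR.
A reduces 25 dB more.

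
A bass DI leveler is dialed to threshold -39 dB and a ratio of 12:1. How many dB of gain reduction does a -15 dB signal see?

-15 dB exceeds the threshold by 24 dB.
After 12:1 compression the overshoot becomes 24/12 = 2 dB.
GR = overshoot in − overshoot out = 24 − 2 = 22 dB.

22 dB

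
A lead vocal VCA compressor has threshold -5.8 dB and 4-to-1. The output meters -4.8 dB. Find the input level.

The compressed level sits -4.8 − (-5.8) = 1 dB over threshold.
Before 4:1 compression the overshoot was 1 × 4 = 4 dB, so input = -5.8 + 4 = -1.8 dB.

-1.8 dB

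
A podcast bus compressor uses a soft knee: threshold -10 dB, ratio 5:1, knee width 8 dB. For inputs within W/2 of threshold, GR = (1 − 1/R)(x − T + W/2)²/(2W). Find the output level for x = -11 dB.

x − T + W/2 = -11 − (-10) + 4 = 3.
GR = (1 − 1/5) × 3² / 16 = 0.8 × 9 / 16 = 0.45 dB.
Output = -11 − 0.45 = -11.45 dB.

-11.45 dB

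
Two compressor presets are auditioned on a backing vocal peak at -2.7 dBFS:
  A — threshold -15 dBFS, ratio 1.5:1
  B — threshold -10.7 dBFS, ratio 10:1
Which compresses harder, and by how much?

B, by 3.1 dB

A: overshoot 12.3 dB → output overshoot 8.2 dB → GR 4.1 dB.
B: overshoot 8 dB → output overshoot 0.8 dB → GR 7.2 dB.
Difference: 3.1 dB in favour of B.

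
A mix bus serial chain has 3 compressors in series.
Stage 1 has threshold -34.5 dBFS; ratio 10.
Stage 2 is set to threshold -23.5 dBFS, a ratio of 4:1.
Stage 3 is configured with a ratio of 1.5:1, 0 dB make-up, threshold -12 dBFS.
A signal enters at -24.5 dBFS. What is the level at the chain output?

Stage 1: overshoot 10 dB → 10/10 = 1 dB → -33.5 dBFS.
Stage 2: -33.5 dBFS ≤ -23.5 dBFS, so stage 2 doesn't engage; output -33.5 dBFS.
Stage 3: below threshold (-33.5 ≤ -12); passes unchanged; output -33.5 dBFS.

-33.5 dBFS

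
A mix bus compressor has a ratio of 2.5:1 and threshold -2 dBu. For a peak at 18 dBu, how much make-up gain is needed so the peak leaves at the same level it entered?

Without make-up, output = threshold + overshoot/2.5 = -2 + 8 = 6 dBu.
Gap to target: 12 dB.

12 dB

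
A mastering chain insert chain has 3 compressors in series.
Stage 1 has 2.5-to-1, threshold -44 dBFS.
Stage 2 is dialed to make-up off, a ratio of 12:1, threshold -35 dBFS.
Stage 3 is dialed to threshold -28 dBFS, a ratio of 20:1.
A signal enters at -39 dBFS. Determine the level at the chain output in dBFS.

Stage 1: overshoot 5 dB → 5/2.5 = 2 dB → -42 dBFS.
Stage 2: -42 dBFS is at or below the -35 dBFS threshold — no compression; output -42 dBFS.
Stage 3: -42 dBFS is at or below the -28 dBFS threshold — no compression; output -42 dBFS.

-42 dBFS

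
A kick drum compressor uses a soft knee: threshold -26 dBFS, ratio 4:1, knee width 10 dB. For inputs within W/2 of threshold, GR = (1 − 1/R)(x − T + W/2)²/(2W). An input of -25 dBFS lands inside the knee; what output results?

-26.35 dBFS

x − T + W/2 = -25 − (-26) + 5 = 6.
GR = (1 − 1/4) × 6² / 20 = 0.75 × 36 / 20 = 1.35 dB.
Output = -25 − 1.35 = -26.35 dBFS.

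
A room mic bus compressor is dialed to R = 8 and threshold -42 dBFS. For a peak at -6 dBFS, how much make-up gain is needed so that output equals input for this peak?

The peak compresses to -42 + 36/8 = -37.5 dBFS.
To reach -6 dBFS requires -6 − (-37.5) = 31.5 dB of make-up.

31.5 dB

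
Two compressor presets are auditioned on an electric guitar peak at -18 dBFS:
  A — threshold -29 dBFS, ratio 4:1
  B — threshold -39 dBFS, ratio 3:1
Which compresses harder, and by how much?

A: 11 dB over, compressed to 2.75 dB over, so 8.25 dB of GR.
B: 21 dB over, compressed to 7 dB over, so 14 dB of GR.
Difference: 5.75 dB in favour of B.

B, by 5.75 dB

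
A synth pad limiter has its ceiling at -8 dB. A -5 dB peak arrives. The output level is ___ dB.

-8 dB

A brickwall limiter is an ∞:1 compressor: any input above the ceiling is clamped to -8 dB.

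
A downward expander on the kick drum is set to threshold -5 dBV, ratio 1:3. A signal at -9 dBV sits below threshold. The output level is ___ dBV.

Below threshold, a 1:3 expander applies gain = (3−1)×(T − x) of attenuation.
(3−1) × 4 = 8 dB, so output = -9 − 8 = -17 dBV.

-17 dBV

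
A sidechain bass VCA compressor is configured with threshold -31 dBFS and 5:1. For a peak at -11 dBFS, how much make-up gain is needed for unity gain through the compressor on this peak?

Overshoot 20 dB → 20/5 = 4 dB after compression, so the compressed level is -31 + 4 = -27 dBFS.
Make-up = target − compressed = -11 − (-27) = 16 dB.

16 dB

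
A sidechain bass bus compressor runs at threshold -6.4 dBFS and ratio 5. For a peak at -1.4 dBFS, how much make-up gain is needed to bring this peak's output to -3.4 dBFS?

The peak compresses to -6.4 + 5/5 = -5.4 dBFS.
To reach -3.4 dBFS requires -3.4 − (-5.4) = 2 dB of make-up.

2 dB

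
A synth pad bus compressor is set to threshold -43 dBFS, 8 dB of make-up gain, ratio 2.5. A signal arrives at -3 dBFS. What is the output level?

-19 dBFS

Overshoot: -3 − (-43) = 40 dB.
The 40 dB excess becomes 16 dB after 2.5:1 reduction.
So the level is -43 + 16 = -27 dBFS; make-up adds 8 dB, giving -19 dBFS.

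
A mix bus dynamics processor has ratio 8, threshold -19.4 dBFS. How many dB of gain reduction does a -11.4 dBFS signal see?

Overshoot = -11.4 − (-19.4) = 8 dB.
At 8:1, output sits 8/8 = 1 dB above threshold.
So the signal is attenuated by 8 − 1 = 7 dB.

7 dB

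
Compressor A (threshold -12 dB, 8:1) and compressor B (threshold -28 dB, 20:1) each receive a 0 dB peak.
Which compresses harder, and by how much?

A: GR = 12 − 12/8 = 10.5 dB.
B: GR = 28 − 28/20 = 26.6 dB.
B reduces 16.1 dB more.

B, by 16.1 dB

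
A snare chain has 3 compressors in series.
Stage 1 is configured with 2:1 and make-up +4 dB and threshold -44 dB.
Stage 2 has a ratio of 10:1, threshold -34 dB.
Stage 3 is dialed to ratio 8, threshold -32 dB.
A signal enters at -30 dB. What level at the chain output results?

-33.9 dB

Stage 1: 14 dB above -44 dB, reduced 2:1 to 7 dB above → -37 dB; +4 dB make-up → -33 dB.
Stage 2: 1 dB above -34 dB, reduced 10:1 to 0.1 dB above → -33.9 dB.
Stage 3: below threshold (-33.9 ≤ -32); passes unchanged; output -33.9 dB.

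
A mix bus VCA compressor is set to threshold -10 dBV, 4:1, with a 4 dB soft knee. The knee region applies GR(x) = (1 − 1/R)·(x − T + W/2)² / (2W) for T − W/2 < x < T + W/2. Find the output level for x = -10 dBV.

-10.375 dBV

x − T + W/2 = -10 − (-10) + 2 = 2.
GR = (1 − 1/4) × 2² / 8 = 0.75 × 4 / 8 = 0.375 dB.
Output = -10 − 0.375 = -10.375 dBV.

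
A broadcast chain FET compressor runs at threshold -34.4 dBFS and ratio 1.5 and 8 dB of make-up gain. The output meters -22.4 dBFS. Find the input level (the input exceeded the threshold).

Before make-up, the level was -22.4 − 8 = -30.4 dBFS.
The compressed level sits -30.4 − (-34.4) = 4 dB over threshold.
Input overshoot = R × output overshoot = 6 dB → input = -34.4 + 6 = -28.4 dBFS.

-28.4 dBFS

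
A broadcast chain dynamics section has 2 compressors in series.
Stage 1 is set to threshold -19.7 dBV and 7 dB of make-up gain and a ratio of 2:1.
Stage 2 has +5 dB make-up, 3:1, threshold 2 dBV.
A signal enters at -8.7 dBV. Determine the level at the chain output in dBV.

Stage 1: overshoot 11 dB → 11/2 = 5.5 dB → -14.2 dBV; +7 dB make-up → -7.2 dBV.
Stage 2: -7.2 dBV ≤ 2 dBV, so stage 2 doesn't engage; make-up brings it to -2.2 dBV.

-2.2 dBV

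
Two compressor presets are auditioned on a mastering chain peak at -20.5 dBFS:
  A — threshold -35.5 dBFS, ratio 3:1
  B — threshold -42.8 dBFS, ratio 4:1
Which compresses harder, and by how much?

A: overshoot 15 dB → output overshoot 5 dB → GR 10 dB.
B: overshoot 22.3 dB → output overshoot 5.575 dB → GR 16.725 dB.
Difference: 6.725 dB in favour of B.

B, by 6.725 dB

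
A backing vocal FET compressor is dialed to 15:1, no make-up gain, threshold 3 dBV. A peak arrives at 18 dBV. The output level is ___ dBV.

The input is 15 dB above the 3 dBV threshold.
The 15 dB excess becomes 1 dB after 15:1 reduction.
Output = 3 + 1 = 4 dBV.

4 dBV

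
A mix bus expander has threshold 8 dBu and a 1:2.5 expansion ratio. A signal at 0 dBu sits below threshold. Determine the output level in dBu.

-12 dBu

The input is 8 dB below the 8 dBu threshold.
A 1:2.5 expander multiplies undershoot by 2.5: 8 × 2.5 = 20 dB below threshold.
Output = 8 − 20 = -12 dBu.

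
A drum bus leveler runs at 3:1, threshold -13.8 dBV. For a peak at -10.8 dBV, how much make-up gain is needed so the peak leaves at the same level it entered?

2 dB

The peak compresses to -13.8 + 3/3 = -12.8 dBV.
To reach -10.8 dBV requires -10.8 − (-12.8) = 2 dB of make-up.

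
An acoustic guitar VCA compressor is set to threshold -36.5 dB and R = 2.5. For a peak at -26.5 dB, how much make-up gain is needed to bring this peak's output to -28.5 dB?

The peak compresses to -36.5 + 10/2.5 = -32.5 dB.
To reach -28.5 dB requires -28.5 − (-32.5) = 4 dB of make-up.

4 dB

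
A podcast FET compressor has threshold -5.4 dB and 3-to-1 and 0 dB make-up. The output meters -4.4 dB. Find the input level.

-2.4 dB

That's 1 dB above the -5.4 dB threshold.
Undo the ratio: input overshoot = 1 × 3 = 3 dB, giving input = -2.4 dB.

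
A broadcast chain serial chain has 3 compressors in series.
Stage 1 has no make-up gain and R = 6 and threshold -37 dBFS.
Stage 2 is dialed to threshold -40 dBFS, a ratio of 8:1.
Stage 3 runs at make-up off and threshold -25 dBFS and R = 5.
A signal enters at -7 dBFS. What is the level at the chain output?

-39 dBFS

Stage 1: overshoot 30 dB → 30/6 = 5 dB → -32 dBFS.
Stage 2: -32 dBFS is 8 dB over -40 dBFS; at 8:1 that becomes 1 dB over, giving -39 dBFS.
Stage 3: -39 dBFS ≤ -25 dBFS, so stage 3 doesn't engage; output -39 dBFS.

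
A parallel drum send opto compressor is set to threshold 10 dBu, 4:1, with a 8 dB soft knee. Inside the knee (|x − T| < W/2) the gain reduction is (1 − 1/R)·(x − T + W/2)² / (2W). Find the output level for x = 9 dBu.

8.578125 dBu

x − T + W/2 = 9 − 10 + 4 = 3.
GR = (1 − 1/4) × 3² / 16 = 0.75 × 9 / 16 = 0.421875 dB.
Output = 9 − 0.421875 = 8.578125 dBu.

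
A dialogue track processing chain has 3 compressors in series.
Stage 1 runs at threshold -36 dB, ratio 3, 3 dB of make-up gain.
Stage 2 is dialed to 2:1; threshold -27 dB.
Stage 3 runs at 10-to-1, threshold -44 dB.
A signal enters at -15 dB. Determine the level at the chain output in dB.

Stage 1: overshoot 21 dB → 21/3 = 7 dB → -29 dB; +3 dB make-up → -26 dB.
Stage 2: 1 dB above -27 dB, reduced 2:1 to 0.5 dB above → -26.5 dB.
Stage 3: 17.5 dB above -44 dB, reduced 10:1 to 1.75 dB above → -42.25 dB.

-42.25 dB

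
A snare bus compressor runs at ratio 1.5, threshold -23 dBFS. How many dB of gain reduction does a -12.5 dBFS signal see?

Overshoot = -12.5 − (-23) = 10.5 dB.
A 1.5:1 ratio leaves 7 dB of that excess.
So the signal is attenuated by 10.5 − 7 = 3.5 dB.

3.5 dB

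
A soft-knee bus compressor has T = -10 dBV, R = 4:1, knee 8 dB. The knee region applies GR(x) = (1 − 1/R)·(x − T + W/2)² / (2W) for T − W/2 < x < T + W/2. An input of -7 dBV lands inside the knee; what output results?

x − T + W/2 = -7 − (-10) + 4 = 7.
GR = (1 − 1/4) × 7² / 16 = 0.75 × 49 / 16 = 2.296875 dB.
Output = -7 − 2.296875 = -9.296875 dBV.

-9.296875 dBV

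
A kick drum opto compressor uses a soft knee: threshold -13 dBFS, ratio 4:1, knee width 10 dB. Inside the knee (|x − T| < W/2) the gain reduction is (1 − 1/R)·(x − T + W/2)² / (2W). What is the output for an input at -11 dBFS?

x − T + W/2 = -11 − (-13) + 5 = 7.
GR = (1 − 1/4) × 7² / 20 = 0.75 × 49 / 20 = 1.8375 dB.
Output = -11 − 1.8375 = -12.8375 dBFS.

-12.8375 dBFS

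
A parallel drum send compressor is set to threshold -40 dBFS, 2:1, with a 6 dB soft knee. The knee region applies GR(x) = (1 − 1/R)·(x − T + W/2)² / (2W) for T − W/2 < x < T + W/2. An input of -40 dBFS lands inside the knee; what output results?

-40.375 dBFS

x − T + W/2 = -40 − (-40) + 3 = 3.
GR = (1 − 1/2) × 3² / 12 = 0.5 × 9 / 12 = 0.375 dB.
Output = -40 − 0.375 = -40.375 dBFS.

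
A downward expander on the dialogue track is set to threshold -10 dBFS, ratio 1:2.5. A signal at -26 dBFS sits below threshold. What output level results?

-50 dBFS

Undershoot = (-10) − (-26) = 16 dB.
At 1:2.5, that expands to 40 dB under threshold.
Output = -10 − 40 = -50 dBFS.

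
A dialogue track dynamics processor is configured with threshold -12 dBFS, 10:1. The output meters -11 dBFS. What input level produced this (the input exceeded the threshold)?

-2 dBFS

That's 1 dB above the -12 dBFS threshold.
Before 10:1 compression the overshoot was 1 × 10 = 10 dB, so input = -12 + 10 = -2 dBFS.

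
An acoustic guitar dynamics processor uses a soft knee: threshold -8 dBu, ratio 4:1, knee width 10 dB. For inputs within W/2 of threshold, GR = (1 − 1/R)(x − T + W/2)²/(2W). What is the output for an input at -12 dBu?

x − T + W/2 = -12 − (-8) + 5 = 1.
GR = (1 − 1/4) × 1² / 20 = 0.75 × 1 / 20 = 0.0375 dB.
Output = -12 − 0.0375 = -12.0375 dBu.

-12.0375 dBu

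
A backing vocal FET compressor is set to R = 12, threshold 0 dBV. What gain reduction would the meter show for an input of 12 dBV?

11 dB

12 dBV exceeds the threshold by 12 dB.
At 12:1, output sits 12/12 = 1 dB above threshold.
GR = overshoot in − overshoot out = 12 − 1 = 11 dB.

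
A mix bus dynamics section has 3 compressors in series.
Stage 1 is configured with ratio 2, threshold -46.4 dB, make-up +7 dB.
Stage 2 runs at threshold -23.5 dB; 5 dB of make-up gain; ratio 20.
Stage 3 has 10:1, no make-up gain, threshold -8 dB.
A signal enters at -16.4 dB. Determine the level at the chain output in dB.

Stage 1: 30 dB above -46.4 dB, reduced 2:1 to 15 dB above → -31.4 dB; +7 dB make-up → -24.4 dB.
Stage 2: -24.4 dB ≤ -23.5 dB, so stage 2 doesn't engage; make-up brings it to -19.4 dB.
Stage 3: -19.4 dB is at or below the -8 dB threshold — no compression; output -19.4 dB.

-19.4 dB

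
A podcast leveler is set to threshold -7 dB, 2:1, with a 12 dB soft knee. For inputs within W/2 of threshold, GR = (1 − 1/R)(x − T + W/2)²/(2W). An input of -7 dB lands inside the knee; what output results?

-7.75 dB

x − T + W/2 = -7 − (-7) + 6 = 6.
GR = (1 − 1/2) × 6² / 24 = 0.5 × 36 / 24 = 0.75 dB.
Output = -7 − 0.75 = -7.75 dB.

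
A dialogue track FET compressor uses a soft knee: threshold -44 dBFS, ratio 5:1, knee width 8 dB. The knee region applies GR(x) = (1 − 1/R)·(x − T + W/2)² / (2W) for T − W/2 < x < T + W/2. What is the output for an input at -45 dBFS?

x − T + W/2 = -45 − (-44) + 4 = 3.
GR = (1 − 1/5) × 3² / 16 = 0.8 × 9 / 16 = 0.45 dB.
Output = -45 − 0.45 = -45.45 dBFS.

-45.45 dBFS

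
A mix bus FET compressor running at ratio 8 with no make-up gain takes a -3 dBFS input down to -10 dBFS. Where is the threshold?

-11 dBFS

Input is 8 dB above T (since output overshoot × R = input overshoot: (-10 − T)·8 = -3 − T gives T = -11 dBFS).
Check: -11 + (-3 − (-11))/8 = -11 + 1 = -10 dBFS. ✓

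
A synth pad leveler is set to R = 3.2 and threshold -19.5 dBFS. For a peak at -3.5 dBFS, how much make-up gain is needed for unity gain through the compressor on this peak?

11 dB

Overshoot 16 dB → 16/3.2 = 5 dB after compression, so the compressed level is -19.5 + 5 = -14.5 dBFS.
Make-up = target − compressed = -3.5 − (-14.5) = 11 dB.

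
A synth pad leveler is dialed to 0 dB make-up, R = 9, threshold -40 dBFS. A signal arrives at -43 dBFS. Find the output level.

-43 dBFS is 3 dB below the -40 dBFS threshold, so no gain reduction is applied.
Output = input = -43 dBFS.

-43 dBFS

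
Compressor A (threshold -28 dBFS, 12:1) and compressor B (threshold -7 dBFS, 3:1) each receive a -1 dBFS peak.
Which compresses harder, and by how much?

A, by 20.75 dB

A: 27 dB over, compressed to 2.25 dB over, so 24.75 dB of GR.
B: 6 dB over, compressed to 2 dB over, so 4 dB of GR.
A applies 20.75 dB more gain reduction.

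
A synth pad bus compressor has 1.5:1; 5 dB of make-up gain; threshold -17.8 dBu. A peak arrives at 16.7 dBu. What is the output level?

10.2 dBu

Overshoot: 16.7 − (-17.8) = 34.5 dB.
The 34.5 dB excess becomes 23 dB after 1.5:1 reduction.
So the level is -17.8 + 23 = 5.2 dBu; make-up adds 5 dB, giving 10.2 dBu.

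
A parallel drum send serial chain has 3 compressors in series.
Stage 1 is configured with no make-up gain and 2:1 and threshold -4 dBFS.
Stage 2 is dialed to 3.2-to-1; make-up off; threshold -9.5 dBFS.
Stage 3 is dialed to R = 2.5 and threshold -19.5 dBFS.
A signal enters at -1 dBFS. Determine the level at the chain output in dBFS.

Stage 1: 3 dB above -4 dBFS, reduced 2:1 to 1.5 dB above → -2.5 dBFS.
Stage 2: overshoot 7 dB → 7/3.2 = 2.1875 dB → -7.3125 dBFS.
Stage 3: 12.1875 dB above -19.5 dBFS, reduced 2.5:1 to 4.875 dB above → -14.625 dBFS.

-14.625 dBFS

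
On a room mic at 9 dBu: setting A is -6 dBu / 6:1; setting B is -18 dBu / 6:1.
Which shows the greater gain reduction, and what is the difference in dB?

A: GR = 15 − 15/6 = 12.5 dB.
B: GR = 27 − 27/6 = 22.5 dB.
Difference: 10 dB in favour of B.

B, by 10 dB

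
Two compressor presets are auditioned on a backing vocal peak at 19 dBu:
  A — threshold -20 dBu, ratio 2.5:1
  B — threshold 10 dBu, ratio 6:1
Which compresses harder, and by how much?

A: 39 dB over, compressed to 15.6 dB over, so 23.4 dB of GR.
B: 9 dB over, compressed to 1.5 dB over, so 7.5 dB of GR.
A applies 15.9 dB more gain reduction.

A, by 15.9 dB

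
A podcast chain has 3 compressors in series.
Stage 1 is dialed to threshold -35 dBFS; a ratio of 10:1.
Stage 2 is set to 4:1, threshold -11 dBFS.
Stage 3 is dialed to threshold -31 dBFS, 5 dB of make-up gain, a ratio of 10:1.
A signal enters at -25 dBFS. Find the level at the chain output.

Stage 1: -25 dBFS is 10 dB over -35 dBFS; at 10:1 that becomes 1 dB over, giving -34 dBFS.
Stage 2: -34 dBFS ≤ -11 dBFS, so stage 2 doesn't engage; output -34 dBFS.
Stage 3: -34 dBFS ≤ -31 dBFS, so stage 3 doesn't engage; make-up brings it to -29 dBFS.

-29 dBFS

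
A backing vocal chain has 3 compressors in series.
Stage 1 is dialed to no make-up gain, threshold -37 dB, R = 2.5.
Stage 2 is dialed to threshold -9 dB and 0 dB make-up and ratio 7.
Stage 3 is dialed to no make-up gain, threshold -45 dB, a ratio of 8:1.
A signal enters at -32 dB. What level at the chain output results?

Stage 1: 5 dB above -37 dB, reduced 2.5:1 to 2 dB above → -35 dB.
Stage 2: -35 dB ≤ -9 dB, so stage 2 doesn't engage; output -35 dB.
Stage 3: -35 dB is 10 dB over -45 dB; at 8:1 that becomes 1.25 dB over, giving -43.75 dB.

-43.75 dB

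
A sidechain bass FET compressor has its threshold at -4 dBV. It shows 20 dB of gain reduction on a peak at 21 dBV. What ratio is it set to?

5:1

Input overshoot = 21 − (-4) = 25 dB.
Output overshoot = 25 − 20 = 5 dB.
Ratio = input overshoot / output overshoot = 25 / 5 = 5.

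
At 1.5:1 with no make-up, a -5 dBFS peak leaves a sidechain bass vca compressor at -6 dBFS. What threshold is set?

Gain reduction = -5 − (-6) = 1 dB; output overshoot = GR / (R − 1) = 1 / 0.5 = 2 dB.
Threshold = output − output overshoot = -6 − 2 = -8 dBFS.

-8 dBFS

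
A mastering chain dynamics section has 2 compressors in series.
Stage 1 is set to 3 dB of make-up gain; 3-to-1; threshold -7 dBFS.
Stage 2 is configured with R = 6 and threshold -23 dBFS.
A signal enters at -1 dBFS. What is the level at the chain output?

-19.5 dBFS

Stage 1: overshoot 6 dB → 6/3 = 2 dB → -5 dBFS; +3 dB make-up → -2 dBFS.
Stage 2: -2 dBFS is 21 dB over -23 dBFS; at 6:1 that becomes 3.5 dB over, giving -19.5 dBFS.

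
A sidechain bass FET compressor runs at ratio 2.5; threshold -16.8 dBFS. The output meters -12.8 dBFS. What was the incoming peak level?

That's 4 dB above the -16.8 dBFS threshold.
Undo the ratio: input overshoot = 4 × 2.5 = 10 dB, giving input = -6.8 dBFS.

-6.8 dBFS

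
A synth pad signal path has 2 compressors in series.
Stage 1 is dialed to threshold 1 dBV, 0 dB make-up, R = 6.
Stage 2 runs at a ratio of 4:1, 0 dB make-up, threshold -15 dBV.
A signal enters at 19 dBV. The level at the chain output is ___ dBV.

-10.25 dBV

Stage 1: overshoot 18 dB → 18/6 = 3 dB → 4 dBV.
Stage 2: 4 dBV is 19 dB over -15 dBV; at 4:1 that becomes 4.75 dB over, giving -10.25 dBV.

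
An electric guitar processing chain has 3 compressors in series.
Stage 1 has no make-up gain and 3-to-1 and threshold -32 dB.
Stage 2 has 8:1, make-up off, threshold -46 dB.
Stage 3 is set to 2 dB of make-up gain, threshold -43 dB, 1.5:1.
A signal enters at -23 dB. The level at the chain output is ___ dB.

Stage 1: overshoot 9 dB → 9/3 = 3 dB → -29 dB.
Stage 2: overshoot 17 dB → 17/8 = 2.125 dB → -43.875 dB.
Stage 3: -43.875 dB ≤ -43 dB, so stage 3 doesn't engage; make-up brings it to -41.875 dB.

-41.875 dB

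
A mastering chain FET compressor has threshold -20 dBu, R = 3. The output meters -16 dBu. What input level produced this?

-8 dBu

Post-compression overshoot = -16 − (-20) = 4 dB.
Before 3:1 compression the overshoot was 4 × 3 = 12 dB, so input = -20 + 12 = -8 dBu.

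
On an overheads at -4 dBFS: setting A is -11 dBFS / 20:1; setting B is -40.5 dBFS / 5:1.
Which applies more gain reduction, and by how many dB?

B, by 22.55 dB

A: GR = 7 − 7/20 = 6.65 dB.
B: GR = 36.5 − 36.5/5 = 29.2 dB.
B reduces 22.55 dB more.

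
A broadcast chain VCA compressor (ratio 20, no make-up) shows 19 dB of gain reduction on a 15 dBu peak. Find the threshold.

Input is 20 dB above T (since output overshoot × R = input overshoot: (-4 − T)·20 = 15 − T gives T = -5 dBu).
Check: -5 + (15 − (-5))/20 = -5 + 1 = -4 dBu. ✓

-5 dBu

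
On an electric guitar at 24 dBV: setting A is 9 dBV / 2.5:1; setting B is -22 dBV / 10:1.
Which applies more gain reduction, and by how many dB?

B, by 32.4 dB

A: overshoot 15 dB → output overshoot 6 dB → GR 9 dB.
B: overshoot 46 dB → output overshoot 4.6 dB → GR 41.4 dB.
Difference: 32.4 dB in favour of B.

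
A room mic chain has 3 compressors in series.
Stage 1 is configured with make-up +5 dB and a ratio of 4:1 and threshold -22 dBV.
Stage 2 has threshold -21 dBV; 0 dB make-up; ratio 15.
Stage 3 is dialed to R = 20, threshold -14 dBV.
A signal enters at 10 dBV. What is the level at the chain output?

Stage 1: 32 dB above -22 dBV, reduced 4:1 to 8 dB above → -14 dBV; +5 dB make-up → -9 dBV.
Stage 2: 12 dB above -21 dBV, reduced 15:1 to 0.8 dB above → -20.2 dBV.
Stage 3: -20.2 dBV is at or below the -14 dBV threshold — no compression; output -20.2 dBV.

-20.2 dBV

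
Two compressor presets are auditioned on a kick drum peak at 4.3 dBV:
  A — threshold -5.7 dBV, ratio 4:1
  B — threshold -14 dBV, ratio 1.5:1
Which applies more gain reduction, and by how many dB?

A, by 1.4 dB

A: GR = 10 − 10/4 = 7.5 dB.
B: GR = 18.3 − 18.3/1.5 = 6.1 dB.
A reduces 1.4 dB more.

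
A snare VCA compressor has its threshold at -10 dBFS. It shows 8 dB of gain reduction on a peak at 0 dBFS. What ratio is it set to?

Input overshoot = 0 − (-10) = 10 dB.
Output overshoot = 10 − 8 = 2 dB.
Ratio = input overshoot / output overshoot = 10 / 2 = 5.

5:1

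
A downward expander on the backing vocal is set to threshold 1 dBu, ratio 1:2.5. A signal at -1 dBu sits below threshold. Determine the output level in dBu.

Undershoot = 1 − (-1) = 2 dB.
At 1:2.5, that expands to 5 dB under threshold.
Output = 1 − 5 = -4 dBu.

-4 dBu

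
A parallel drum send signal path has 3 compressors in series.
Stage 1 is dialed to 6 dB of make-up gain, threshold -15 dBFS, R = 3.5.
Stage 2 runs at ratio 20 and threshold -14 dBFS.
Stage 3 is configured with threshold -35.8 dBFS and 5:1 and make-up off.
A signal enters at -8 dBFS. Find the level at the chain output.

Stage 1: -8 dBFS is 7 dB over -15 dBFS; at 3.5:1 that becomes 2 dB over, giving -13 dBFS; +6 dB make-up → -7 dBFS.
Stage 2: overshoot 7 dB → 7/20 = 0.35 dB → -13.65 dBFS.
Stage 3: overshoot 22.15 dB → 22.15/5 = 4.43 dB → -31.37 dBFS.

-31.37 dBFS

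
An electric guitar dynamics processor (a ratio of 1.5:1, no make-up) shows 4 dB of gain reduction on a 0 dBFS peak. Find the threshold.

-12 dBFS

Let T be the threshold. Output overshoot = (input overshoot)/R, so -4 − T = (0 − T)/1.5.
1.5·(-4 − T) = 0 − T → 0.5·T = -6 − 0 = -6.
T = -6/0.5 = -12 dBFS.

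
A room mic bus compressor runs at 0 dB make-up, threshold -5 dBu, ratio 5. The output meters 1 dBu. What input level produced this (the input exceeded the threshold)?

Post-compression overshoot = 1 − (-5) = 6 dB.
Input overshoot = R × output overshoot = 30 dB → input = -5 + 30 = 25 dBu.

25 dBu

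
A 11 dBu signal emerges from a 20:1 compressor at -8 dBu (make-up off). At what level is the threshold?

Input is 20 dB above T (since output overshoot × R = input overshoot: (-8 − T)·20 = 11 − T gives T = -9 dBu).
Check: -9 + (11 − (-9))/20 = -9 + 1 = -8 dBu. ✓

-9 dBu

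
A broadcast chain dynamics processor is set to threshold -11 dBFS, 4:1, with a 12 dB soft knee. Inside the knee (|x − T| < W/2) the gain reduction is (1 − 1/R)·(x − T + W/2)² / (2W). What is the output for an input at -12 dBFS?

x − T + W/2 = -12 − (-11) + 6 = 5.
GR = (1 − 1/4) × 5² / 24 = 0.75 × 25 / 24 = 0.78125 dB.
Output = -12 − 0.78125 = -12.78125 dBFS.

-12.78125 dBFS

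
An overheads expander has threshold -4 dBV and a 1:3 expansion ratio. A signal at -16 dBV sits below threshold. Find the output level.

Undershoot = (-4) − (-16) = 12 dB.
At 1:3, that expands to 36 dB under threshold.
Output = -4 − 36 = -40 dBV.

-40 dBV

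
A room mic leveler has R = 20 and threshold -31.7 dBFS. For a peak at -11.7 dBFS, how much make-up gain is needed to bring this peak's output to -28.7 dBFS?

The peak compresses to -31.7 + 20/20 = -30.7 dBFS.
To reach -28.7 dBFS requires -28.7 − (-30.7) = 2 dB of make-up.

2 dB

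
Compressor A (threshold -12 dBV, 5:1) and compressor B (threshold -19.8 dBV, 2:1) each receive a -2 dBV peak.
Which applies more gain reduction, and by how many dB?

A: GR = 10 − 10/5 = 8 dB.
B: GR = 17.8 − 17.8/2 = 8.9 dB.
B reduces 0.9 dB more.

B, by 0.9 dB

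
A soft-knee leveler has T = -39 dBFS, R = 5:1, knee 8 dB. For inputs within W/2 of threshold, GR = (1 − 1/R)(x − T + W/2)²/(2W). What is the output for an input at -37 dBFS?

-38.8 dBFS

x − T + W/2 = -37 − (-39) + 4 = 6.
GR = (1 − 1/5) × 6² / 16 = 0.8 × 36 / 16 = 1.8 dB.
Output = -37 − 1.8 = -38.8 dBFS.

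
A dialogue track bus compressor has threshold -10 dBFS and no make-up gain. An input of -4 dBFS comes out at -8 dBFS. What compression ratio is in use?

Input overshoot = -4 − (-10) = 6 dB; output overshoot = -8 − (-10) = 2 dB.
Ratio = 6 / 2 = 3.

3:1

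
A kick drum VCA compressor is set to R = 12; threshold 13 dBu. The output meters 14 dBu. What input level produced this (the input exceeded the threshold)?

25 dBu

The compressed level sits 14 − 13 = 1 dB over threshold.
Undo the ratio: input overshoot = 1 × 12 = 12 dB, giving input = 25 dBu.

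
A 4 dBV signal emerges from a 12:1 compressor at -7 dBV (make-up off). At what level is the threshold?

-8 dBV

Input is 12 dB above T (since output overshoot × R = input overshoot: (-7 − T)·12 = 4 − T gives T = -8 dBV).
Check: -8 + (4 − (-8))/12 = -8 + 1 = -7 dBV. ✓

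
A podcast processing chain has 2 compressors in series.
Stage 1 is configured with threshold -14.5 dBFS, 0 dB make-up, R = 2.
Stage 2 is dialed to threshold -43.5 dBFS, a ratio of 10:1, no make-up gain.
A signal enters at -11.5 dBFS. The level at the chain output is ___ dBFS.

Stage 1: 3 dB above -14.5 dBFS, reduced 2:1 to 1.5 dB above → -13 dBFS.
Stage 2: overshoot 30.5 dB → 30.5/10 = 3.05 dB → -40.45 dBFS.

-40.45 dBFS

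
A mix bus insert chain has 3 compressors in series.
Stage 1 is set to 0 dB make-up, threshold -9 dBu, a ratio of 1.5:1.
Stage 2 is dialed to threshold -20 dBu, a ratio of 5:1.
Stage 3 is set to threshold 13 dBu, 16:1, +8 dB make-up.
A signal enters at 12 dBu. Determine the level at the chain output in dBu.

-7 dBu

Stage 1: 12 dBu is 21 dB over -9 dBu; at 1.5:1 that becomes 14 dB over, giving 5 dBu.
Stage 2: overshoot 25 dB → 25/5 = 5 dB → -15 dBu.
Stage 3: -15 dBu is at or below the 13 dBu threshold — no compression; make-up brings it to -7 dBu.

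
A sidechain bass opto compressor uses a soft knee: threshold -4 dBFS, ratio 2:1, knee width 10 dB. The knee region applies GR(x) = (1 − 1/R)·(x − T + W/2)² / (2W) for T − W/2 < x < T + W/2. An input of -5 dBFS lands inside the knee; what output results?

-5.4 dBFS

x − T + W/2 = -5 − (-4) + 5 = 4.
GR = (1 − 1/2) × 4² / 20 = 0.5 × 16 / 20 = 0.4 dB.
Output = -5 − 0.4 = -5.4 dBFS.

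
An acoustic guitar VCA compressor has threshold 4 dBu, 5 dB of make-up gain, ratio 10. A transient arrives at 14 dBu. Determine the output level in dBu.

Overshoot: 14 − 4 = 10 dB.
At 10:1 the overshoot is divided by 10, leaving 1 dB above threshold.
So the level is 4 + 1 = 5 dBu; make-up adds 5 dB, giving 10 dBu.

10 dBu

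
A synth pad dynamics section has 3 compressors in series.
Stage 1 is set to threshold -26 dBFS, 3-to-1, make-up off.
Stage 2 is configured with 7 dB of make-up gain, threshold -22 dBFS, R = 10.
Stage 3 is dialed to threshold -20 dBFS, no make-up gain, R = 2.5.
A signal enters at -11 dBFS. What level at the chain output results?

-17.96 dBFS

Stage 1: overshoot 15 dB → 15/3 = 5 dB → -21 dBFS.
Stage 2: -21 dBFS is 1 dB over -22 dBFS; at 10:1 that becomes 0.1 dB over, giving -21.9 dBFS; +7 dB make-up → -14.9 dBFS.
Stage 3: 5.1 dB above -20 dBFS, reduced 2.5:1 to 2.04 dB above → -17.96 dBFS.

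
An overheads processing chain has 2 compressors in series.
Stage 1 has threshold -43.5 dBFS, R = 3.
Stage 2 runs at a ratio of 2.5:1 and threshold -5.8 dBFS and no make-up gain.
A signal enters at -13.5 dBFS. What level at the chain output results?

-33.5 dBFS

Stage 1: 30 dB above -43.5 dBFS, reduced 3:1 to 10 dB above → -33.5 dBFS.
Stage 2: -33.5 dBFS ≤ -5.8 dBFS, so stage 2 doesn't engage; output -33.5 dBFS.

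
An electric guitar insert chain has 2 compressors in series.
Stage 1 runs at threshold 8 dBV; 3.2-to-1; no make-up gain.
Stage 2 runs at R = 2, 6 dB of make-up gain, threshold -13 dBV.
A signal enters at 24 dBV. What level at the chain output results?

Stage 1: 16 dB above 8 dBV, reduced 3.2:1 to 5 dB above → 13 dBV.
Stage 2: overshoot 26 dB → 26/2 = 13 dB → 0 dBV; +6 dB make-up → 6 dBV.

6 dBV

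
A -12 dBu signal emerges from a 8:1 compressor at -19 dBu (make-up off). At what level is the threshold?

-20 dBu

Let T be the threshold. Output overshoot = (input overshoot)/R, so -19 − T = (-12 − T)/8.
8·(-19 − T) = -12 − T → 7·T = -152 − (-12) = -140.
T = -140/7 = -20 dBu.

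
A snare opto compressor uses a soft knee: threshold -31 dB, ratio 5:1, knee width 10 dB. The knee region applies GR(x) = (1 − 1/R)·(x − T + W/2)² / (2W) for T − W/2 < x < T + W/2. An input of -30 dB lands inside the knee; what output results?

-31.44 dB

x − T + W/2 = -30 − (-31) + 5 = 6.
GR = (1 − 1/5) × 6² / 20 = 0.8 × 36 / 20 = 1.44 dB.
Output = -30 − 1.44 = -31.44 dB.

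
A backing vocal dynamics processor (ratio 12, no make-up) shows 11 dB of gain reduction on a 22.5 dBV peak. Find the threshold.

10.5 dBV

Gain reduction = 22.5 − 11.5 = 11 dB; output overshoot = GR / (R − 1) = 11 / 11 = 1 dB.
Threshold = output − output overshoot = 11.5 − 1 = 10.5 dBV.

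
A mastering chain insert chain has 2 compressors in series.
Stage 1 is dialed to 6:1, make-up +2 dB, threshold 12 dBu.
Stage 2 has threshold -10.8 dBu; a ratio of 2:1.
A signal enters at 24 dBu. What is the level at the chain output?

Stage 1: 12 dB above 12 dBu, reduced 6:1 to 2 dB above → 14 dBu; +2 dB make-up → 16 dBu.
Stage 2: overshoot 26.8 dB → 26.8/2 = 13.4 dB → 2.6 dBu.

2.6 dBu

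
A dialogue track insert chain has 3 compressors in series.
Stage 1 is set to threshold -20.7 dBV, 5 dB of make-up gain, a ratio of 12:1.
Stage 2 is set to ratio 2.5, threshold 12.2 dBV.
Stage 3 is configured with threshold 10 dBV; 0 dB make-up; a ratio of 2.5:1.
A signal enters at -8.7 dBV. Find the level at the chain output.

Stage 1: -8.7 dBV is 12 dB over -20.7 dBV; at 12:1 that becomes 1 dB over, giving -19.7 dBV; +5 dB make-up → -14.7 dBV.
Stage 2: -14.7 dBV ≤ 12.2 dBV, so stage 2 doesn't engage; output -14.7 dBV.
Stage 3: below threshold (-14.7 ≤ 10); passes unchanged; output -14.7 dBV.

-14.7 dBV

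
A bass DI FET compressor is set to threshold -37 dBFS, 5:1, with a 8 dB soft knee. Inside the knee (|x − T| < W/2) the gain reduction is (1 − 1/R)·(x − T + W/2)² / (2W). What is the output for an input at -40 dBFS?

-40.05 dBFS

x − T + W/2 = -40 − (-37) + 4 = 1.
GR = (1 − 1/5) × 1² / 16 = 0.8 × 1 / 16 = 0.05 dB.
Output = -40 − 0.05 = -40.05 dBFS.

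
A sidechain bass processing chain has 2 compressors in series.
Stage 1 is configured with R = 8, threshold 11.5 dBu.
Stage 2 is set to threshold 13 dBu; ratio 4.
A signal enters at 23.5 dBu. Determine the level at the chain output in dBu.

13 dBu

Stage 1: 12 dB above 11.5 dBu, reduced 8:1 to 1.5 dB above → 13 dBu.
Stage 2: below threshold (13 ≤ 13); passes unchanged; output 13 dBu.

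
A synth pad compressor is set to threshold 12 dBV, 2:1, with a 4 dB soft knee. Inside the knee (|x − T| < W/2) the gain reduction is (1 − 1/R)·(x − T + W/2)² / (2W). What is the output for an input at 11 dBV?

10.9375 dBV

x − T + W/2 = 11 − 12 + 2 = 1.
GR = (1 − 1/2) × 1² / 8 = 0.5 × 1 / 8 = 0.0625 dB.
Output = 11 − 0.0625 = 10.9375 dBV.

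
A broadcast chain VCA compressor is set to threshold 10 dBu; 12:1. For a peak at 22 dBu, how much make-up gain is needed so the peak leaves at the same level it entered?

Overshoot 12 dB → 12/12 = 1 dB after compression, so the compressed level is 10 + 1 = 11 dBu.
Make-up = target − compressed = 22 − 11 = 11 dB.

11 dB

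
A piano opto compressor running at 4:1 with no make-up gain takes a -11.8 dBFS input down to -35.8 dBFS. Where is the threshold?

-43.8 dBFS

Let T be the threshold. Output overshoot = (input overshoot)/R, so -35.8 − T = (-11.8 − T)/4.
4·(-35.8 − T) = -11.8 − T → 3·T = -143.2 − (-11.8) = -131.4.
T = -131.4/3 = -43.8 dBFS.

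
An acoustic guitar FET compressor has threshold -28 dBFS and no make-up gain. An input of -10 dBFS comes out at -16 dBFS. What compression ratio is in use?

Input overshoot = -10 − (-28) = 18 dB; output overshoot = -16 − (-28) = 12 dB.
Ratio = 18 / 12 = 1.5.

1.5:1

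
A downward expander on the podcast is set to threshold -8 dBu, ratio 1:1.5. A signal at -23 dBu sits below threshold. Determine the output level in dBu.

-30.5 dBu

Below threshold, a 1:1.5 expander applies gain = (1.5−1)×(T − x) of attenuation.
(1.5−1) × 15 = 7.5 dB, so output = -23 − 7.5 = -30.5 dBu.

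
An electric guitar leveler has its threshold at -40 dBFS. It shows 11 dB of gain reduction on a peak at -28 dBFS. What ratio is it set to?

12:1

Input overshoot = -28 − (-40) = 12 dB.
Output overshoot = 12 − 11 = 1 dB.
Ratio = input overshoot / output overshoot = 12 / 1 = 12.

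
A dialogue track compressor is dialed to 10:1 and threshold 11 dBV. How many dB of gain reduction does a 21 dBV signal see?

9 dB

21 dBV exceeds the threshold by 10 dB.
A 10:1 ratio leaves 1 dB of that excess.
So the signal is attenuated by 10 − 1 = 9 dB.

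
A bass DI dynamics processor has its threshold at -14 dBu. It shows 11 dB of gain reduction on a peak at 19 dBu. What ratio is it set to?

1.5:1

Input overshoot = 19 − (-14) = 33 dB.
Output overshoot = 33 − 11 = 22 dB.
Ratio = input overshoot / output overshoot = 33 / 22 = 1.5.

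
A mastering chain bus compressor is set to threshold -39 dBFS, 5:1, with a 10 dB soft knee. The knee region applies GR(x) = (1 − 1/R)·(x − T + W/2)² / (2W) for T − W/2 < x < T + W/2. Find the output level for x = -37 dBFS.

x − T + W/2 = -37 − (-39) + 5 = 7.
GR = (1 − 1/5) × 7² / 20 = 0.8 × 49 / 20 = 1.96 dB.
Output = -37 − 1.96 = -38.96 dBFS.

-38.96 dBFS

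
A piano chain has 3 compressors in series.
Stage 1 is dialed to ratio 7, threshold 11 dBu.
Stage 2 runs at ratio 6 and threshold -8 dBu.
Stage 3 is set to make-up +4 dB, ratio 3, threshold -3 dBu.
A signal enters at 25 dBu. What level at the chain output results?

Stage 1: 25 dBu is 14 dB over 11 dBu; at 7:1 that becomes 2 dB over, giving 13 dBu.
Stage 2: overshoot 21 dB → 21/6 = 3.5 dB → -4.5 dBu.
Stage 3: below threshold (-4.5 ≤ -3); passes unchanged; make-up brings it to -0.5 dBu.

-0.5 dBu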